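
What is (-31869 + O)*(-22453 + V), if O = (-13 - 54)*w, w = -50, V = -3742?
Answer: 747055205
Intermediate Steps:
O = 3350 (O = (-13 - 54)*(-50) = -67*(-50) = 3350)
(-31869 + O)*(-22453 + V) = (-31869 + 3350)*(-22453 - 3742) = -28519*(-26195) = 747055205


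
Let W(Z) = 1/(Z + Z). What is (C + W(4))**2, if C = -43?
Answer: 117649/64 ≈ 1838.3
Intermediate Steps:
W(Z) = 1/(2*Z)
(C + W(4))**2 = (-43 + (1/2)/4)**2 = (-43 + (1/2)*(1/4))**2 = (-43 + 1/8)**2 = (-343/8)**2 = 117649/64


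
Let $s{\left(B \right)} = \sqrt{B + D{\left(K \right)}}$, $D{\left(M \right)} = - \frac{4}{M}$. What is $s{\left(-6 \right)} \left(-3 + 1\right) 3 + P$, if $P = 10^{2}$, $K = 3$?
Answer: $100 - 2 i \sqrt{66} \approx 100.0 - 16.248 i$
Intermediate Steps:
$s{\left(B \right)} = \sqrt{- \frac{4}{3} + B}$ ($s{\left(B \right)} = \sqrt{B - \frac{4}{3}} = \sqrt{- \frac{4}{3} + B}$)
$P = 100$
$s{\left(-6 \right)} \left(-3 + 1\right) 3 + P = \frac{\sqrt{-12 + 9 \left(-6\right)}}{3} \left(-3 + 1\right) 3 + 100 = \frac{\sqrt{-12 - 54}}{3} \left(\left(-2\right) 3\right) + 100 = \frac{\sqrt{-66}}{3} \left(-6\right) + 100 = \frac{i \sqrt{66}}{3} \left(-6\right) + 100 = - 2 i \sqrt{66} + 100 = 100 - 2 i \sqrt{66}$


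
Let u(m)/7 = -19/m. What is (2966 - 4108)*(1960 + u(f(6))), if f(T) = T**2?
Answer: -40213817/18 ≈ -2.2341e+6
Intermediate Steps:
u(m) = -133/m (u(m) = 7*(-19/m) = -133/m)
(2966 - 4108)*(1960 + u(f(6))) = (2966 - 4108)*(1960 - 133/(6**2)) = -1142*(1960 - 133/36) = -1142*70427/36 = -40213817/18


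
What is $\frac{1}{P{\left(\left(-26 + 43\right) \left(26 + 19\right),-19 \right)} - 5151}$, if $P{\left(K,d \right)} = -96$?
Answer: $- \frac{1}{5247} \approx -0.00019059$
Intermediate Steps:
$\frac{1}{P{\left(\left(-26 + 43\right) \left(26 + 19\right),-19 \right)} - 5151} = \frac{1}{-96 - 5151} = \frac{1}{-5247} = - \frac{1}{5247}$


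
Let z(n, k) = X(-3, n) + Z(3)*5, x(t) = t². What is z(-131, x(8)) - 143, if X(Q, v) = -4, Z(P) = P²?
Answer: -102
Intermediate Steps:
z(n, k) = 41 (z(n, k) = -4 + 3²*5 = -4 + 9*5 = -4 + 45 = 41)
z(-131, x(8)) - 143 = 41 - 143 = -102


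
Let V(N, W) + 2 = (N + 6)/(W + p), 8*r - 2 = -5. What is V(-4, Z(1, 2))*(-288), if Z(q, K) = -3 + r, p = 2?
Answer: 10944/11 ≈ 994.91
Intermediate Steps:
r = -3/8 (r = ¼ + (⅛)*(-5) = ¼ - 5/8 = -3/8 ≈ -0.37500)
Z(q, K) = -27/8 (Z(q, K) = -3 - 3/8 = -27/8)
V(N, W) = -2 + (6 + N)/(2 + W) (V(N, W) = -2 + (N + 6)/(W + 2) = -2 + (6 + N)/(2 + W))
V(-4, Z(1, 2))*(-288) = ((2 - 4 - 2*(-27/8))/(2 - 27/8))*(-288) = ((2 - 4 + 27/4)/(-11/8))*(-288) = -8/11*19/4*(-288) = -38/11*(-288) = 10944/11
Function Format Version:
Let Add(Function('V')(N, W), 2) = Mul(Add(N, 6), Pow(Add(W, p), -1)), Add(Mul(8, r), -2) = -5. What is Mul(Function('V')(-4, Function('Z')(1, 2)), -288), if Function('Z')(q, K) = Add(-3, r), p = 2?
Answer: Rational(10944, 11) ≈ 994.91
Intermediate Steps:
r = Rational(-3, 8) (r = Add(Rational(1, 4), Mul(Rational(1, 8), -5)) = Add(Rational(1, 4), Rational(-5, 8)) = Rational(-3, 8) ≈ -0.37500)
Function('Z')(q, K) = Rational(-27, 8) (Function('Z')(q, K) = Add(-3, Rational(-3, 8)) = Rational(-27, 8))
Function('V')(N, W) = Add(-2, Mul(Pow(Add(2, W), -1), Add(6, N))) (Function('V')(N, W) = Add(-2, Mul(Add(N, 6), Pow(Add(W, 2), -1))) = Add(-2, Mul(Add(6, N), Pow(Add(2, W), -1))) = Add(-2, Mul(Pow(Add(2, W), -1), Add(6, N))))
Mul(Function('V')(-4, Function('Z')(1, 2)), -288) = Mul(Mul(Pow(Add(2, Rational(-27, 8)), -1), Add(2, -4, Mul(-2, Rational(-27, 8)))), -288) = Mul(Mul(Pow(Rational(-11, 8), -1), Add(2, -4, Rational(27, 4))), -288) = Mul(Mul(Rational(-8, 11), Rational(19, 4)), -288) = Mul(Rational(-38, 11), -288) = Rational(10944, 11)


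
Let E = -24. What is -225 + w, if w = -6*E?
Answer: -81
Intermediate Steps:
w = 144 (w = -6*(-24) = 144)
-225 + w = -225 + 144 = -81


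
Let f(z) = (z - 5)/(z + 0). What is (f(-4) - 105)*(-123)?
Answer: 50553/4 ≈ 12638.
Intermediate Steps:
f(z) = (-5 + z)/z
(f(-4) - 105)*(-123) = ((-5 - 4)/(-4) - 105)*(-123) = (-¼*(-9) - 105)*(-123) = (9/4 - 105)*(-123) = -411/4*(-123) = 50553/4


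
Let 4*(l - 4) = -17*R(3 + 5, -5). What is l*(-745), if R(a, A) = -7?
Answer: -100575/4 ≈ -25144.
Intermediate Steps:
l = 135/4 (l = 4 + (-17*(-7))/4 = 4 + (¼)*119 = 4 + 119/4 = 135/4 ≈ 33.750)
l*(-745) = (135/4)*(-745) = -100575/4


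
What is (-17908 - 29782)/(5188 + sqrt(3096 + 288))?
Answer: -6185393/672799 + 14307*sqrt(94)/1345598 ≈ -9.0904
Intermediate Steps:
(-17908 - 29782)/(5188 + sqrt(3096 + 288)) = -47690/(5188 + sqrt(3384)) = -47690/(5188 + 6*sqrt(94))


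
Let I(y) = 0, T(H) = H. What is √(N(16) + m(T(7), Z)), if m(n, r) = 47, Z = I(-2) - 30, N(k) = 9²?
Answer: 8*√2 ≈ 11.314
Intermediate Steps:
N(k) = 81
Z = -30 (Z = 0 - 30 = -30)
√(N(16) + m(T(7), Z)) = √(81 + 47) = √128 = 8*√2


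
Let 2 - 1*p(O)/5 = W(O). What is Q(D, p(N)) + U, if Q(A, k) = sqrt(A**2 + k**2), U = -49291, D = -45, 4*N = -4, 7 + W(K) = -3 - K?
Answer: -49291 + 5*sqrt(202) ≈ -49220.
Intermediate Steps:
W(K) = -10 - K (W(K) = -7 + (-3 - K) = -10 - K)
N = -1 (N = (1/4)*(-4) = -1)
p(O) = 60 + 5*O (p(O) = 10 - 5*(-10 - O) = 10 + (50 + 5*O) = 60 + 5*O)
Q(D, p(N)) + U = sqrt((-45)**2 + (60 + 5*(-1))**2) - 49291 = sqrt(2025 + (60 - 5)**2) - 49291 = sqrt(2025 + 55**2) - 49291 = sqrt(2025 + 3025) - 49291 = sqrt(5050) - 49291 = 5*sqrt(202) - 49291 = -49291 + 5*sqrt(202)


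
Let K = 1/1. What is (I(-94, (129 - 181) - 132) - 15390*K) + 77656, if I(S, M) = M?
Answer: 62082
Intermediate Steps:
K = 1
(I(-94, (129 - 181) - 132) - 15390*K) + 77656 = (((129 - 181) - 132) - 15390*1) + 77656 = ((-52 - 132) - 15390) + 77656 = (-184 - 15390) + 77656 = -15574 + 77656 = 62082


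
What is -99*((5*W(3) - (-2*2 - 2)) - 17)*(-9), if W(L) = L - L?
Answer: -9801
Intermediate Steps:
W(L) = 0
-99*((5*W(3) - (-2*2 - 2)) - 17)*(-9) = -99*((5*0 - (-2*2 - 2)) - 17)*(-9) = -99*((0 - (-4 - 2)) - 17)*(-9) = -99*((0 - 1*(-6)) - 17)*(-9) = -99*((0 + 6) - 17)*(-9) = -99*(6 - 17)*(-9) = -(-1089)*(-9) = -99*99 = -9801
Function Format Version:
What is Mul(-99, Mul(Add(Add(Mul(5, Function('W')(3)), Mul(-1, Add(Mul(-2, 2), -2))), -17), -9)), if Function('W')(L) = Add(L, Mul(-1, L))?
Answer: -9801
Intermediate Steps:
Function('W')(L) = 0
Mul(-99, Mul(Add(Add(Mul(5, Function('W')(3)), Mul(-1, Add(Mul(-2, 2), -2))), -17), -9)) = Mul(-99, Mul(Add(Add(Mul(5, 0), Mul(-1, Add(Mul(-2, 2), -2))), -17), -9)) = Mul(-99, Mul(Add(Add(0, Mul(-1, Add(-4, -2))), -17), -9)) = Mul(-99, Mul(Add(Add(0, Mul(-1, -6)), -17), -9)) = Mul(-99, Mul(Add(Add(0, 6), -17), -9)) = Mul(-99, Mul(Add(6, -17), -9)) = Mul(-99, Mul(-11, -9)) = Mul(-99, 99) = -9801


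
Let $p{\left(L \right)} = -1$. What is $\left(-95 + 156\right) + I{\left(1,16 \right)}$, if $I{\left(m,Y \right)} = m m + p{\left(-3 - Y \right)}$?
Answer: $61$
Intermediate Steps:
$I{\left(m,Y \right)} = -1 + m^{2}$ ($I{\left(m,Y \right)} = m m - 1 = m^{2} - 1 = -1 + m^{2}$)
$\left(-95 + 156\right) + I{\left(1,16 \right)} = \left(-95 + 156\right) - \left(1 - 1^{2}\right) = 61 + \left(-1 + 1\right) = 61 + 0 = 61$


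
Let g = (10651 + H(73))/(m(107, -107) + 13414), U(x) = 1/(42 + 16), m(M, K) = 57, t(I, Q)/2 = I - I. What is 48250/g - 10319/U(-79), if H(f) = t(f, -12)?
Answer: -5724669052/10651 ≈ -5.3748e+5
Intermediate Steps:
t(I, Q) = 0 (t(I, Q) = 2*(I - I) = 2*0 = 0)
H(f) = 0
U(x) = 1/58
g = 10651/13471 (g = (10651 + 0)/(57 + 13414) = 10651/13471 ≈ 0.79066)
48250/g - 10319/U(-79) = 48250/(10651/13471) - 10319/1/58 = 48250*(13471/10651) - 10319*58 = 649975750/10651 - 598502 = -5724669052/10651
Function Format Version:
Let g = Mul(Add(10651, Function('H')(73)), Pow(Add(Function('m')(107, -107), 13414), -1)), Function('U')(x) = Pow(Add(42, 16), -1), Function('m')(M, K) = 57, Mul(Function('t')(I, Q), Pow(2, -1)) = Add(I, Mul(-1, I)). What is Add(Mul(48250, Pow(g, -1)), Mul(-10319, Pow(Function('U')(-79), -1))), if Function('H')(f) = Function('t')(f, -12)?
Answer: Rational(-5724669052, 10651) ≈ -5.3748e+5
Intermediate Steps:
Function('t')(I, Q) = 0 (Function('t')(I, Q) = Mul(2, Add(I, Mul(-1, I))) = Mul(2, 0) = 0)
Function('H')(f) = 0
Function('U')(x) = Rational(1, 58) (Function('U')(x) = Pow(58, -1) = Rational(1, 58))
g = Rational(10651, 13471) (g = Mul(Add(10651, 0), Pow(Add(57, 13414), -1)) = Mul(10651, Pow(13471, -1)) = Mul(10651, Rational(1, 13471)) = Rational(10651, 13471) ≈ 0.79066)
Add(Mul(48250, Pow(g, -1)), Mul(-10319, Pow(Function('U')(-79), -1))) = Add(Mul(48250, Pow(Rational(10651, 13471), -1)), Mul(-10319, Pow(Rational(1, 58), -1))) = Add(Mul(48250, Rational(13471, 10651)), Mul(-10319, 58)) = Add(Rational(649975750, 10651), -598502) = Rational(-5724669052, 10651)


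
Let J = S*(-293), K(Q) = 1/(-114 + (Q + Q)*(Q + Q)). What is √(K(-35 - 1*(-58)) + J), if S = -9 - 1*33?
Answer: √49322499226/2002 ≈ 110.93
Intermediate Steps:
K(Q) = 1/(-114 + 4*Q²) (K(Q) = 1/(-114 + (2*Q)*(2*Q)) = 1/(-114 + 4*Q²))
S = -42 (S = -9 - 33 = -42)
J = 12306 (J = -42*(-293) = 12306)
√(K(-35 - 1*(-58)) + J) = √(1/(2*(-57 + 2*(-35 - 1*(-58))²)) + 12306) = √(1/(2*(-57 + 2*(-35 + 58)²)) + 12306) = √(1/(2*(-57 + 2*23²)) + 12306) = √(1/(2*(-57 + 2*529)) + 12306) = √(1/(2*(-57 + 1058)) + 12306) = √((½)/1001 + 12306) = √((½)*(1/1001) + 12306) = √(1/2002 + 12306) = √(24636613/2002) = √49322499226/2002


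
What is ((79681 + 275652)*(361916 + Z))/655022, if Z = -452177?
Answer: -32072711913/655022 ≈ -48964.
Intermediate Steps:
((79681 + 275652)*(361916 + Z))/655022 = ((79681 + 275652)*(361916 - 452177))/655022 = (355333*(-90261))*(1/655022) = -32072711913*1/655022 = -32072711913/655022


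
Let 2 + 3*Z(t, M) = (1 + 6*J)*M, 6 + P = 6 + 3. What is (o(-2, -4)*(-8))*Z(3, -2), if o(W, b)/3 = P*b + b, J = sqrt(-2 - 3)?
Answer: -512 - 1536*I*sqrt(5) ≈ -512.0 - 3434.6*I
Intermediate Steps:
P = 3 (P = -6 + (6 + 3) = -6 + 9 = 3)
J = I*sqrt(5) (J = sqrt(-5) = I*sqrt(5) ≈ 2.2361*I)
o(W, b) = 12*b (o(W, b) = 3*(3*b + b) = 3*(4*b) = 12*b)
Z(t, M) = -2/3 + M*(1 + 6*I*sqrt(5))/3 (Z(t, M) = -2/3 + ((1 + 6*(I*sqrt(5)))*M)/3 = -2/3 + ((1 + 6*I*sqrt(5))*M)/3 = -2/3 + (M*(1 + 6*I*sqrt(5)))/3 = -2/3 + M*(1 + 6*I*sqrt(5))/3)
(o(-2, -4)*(-8))*Z(3, -2) = ((12*(-4))*(-8))*(-2/3 + (1/3)*(-2) + 2*I*(-2)*sqrt(5)) = (-48*(-8))*(-2/3 - 2/3 - 4*I*sqrt(5)) = 384*(-4/3 - 4*I*sqrt(5)) = -512 - 1536*I*sqrt(5)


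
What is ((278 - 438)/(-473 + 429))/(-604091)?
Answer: -40/6645001 ≈ -6.0196e-6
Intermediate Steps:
((278 - 438)/(-473 + 429))/(-604091) = (-160/(-44))*(-1/604091) = -1/44*(-160)*(-1/604091) = (40/11)*(-1/604091) = -40/6645001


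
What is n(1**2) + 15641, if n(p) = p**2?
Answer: 15642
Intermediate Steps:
n(1**2) + 15641 = (1**2)**2 + 15641 = 1**2 + 15641 = 1 + 15641 = 15642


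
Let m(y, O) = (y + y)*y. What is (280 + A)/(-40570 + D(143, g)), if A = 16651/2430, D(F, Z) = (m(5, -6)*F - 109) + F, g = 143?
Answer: -697051/81127980 ≈ -0.0085920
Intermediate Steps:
m(y, O) = 2*y**2 (m(y, O) = (2*y)*y = 2*y**2)
D(F, Z) = -109 + 51*F (D(F, Z) = ((2*5**2)*F - 109) + F = ((2*25)*F - 109) + F = (50*F - 109) + F = (-109 + 50*F) + F = -109 + 51*F)
A = 16651/2430 (A = 16651*(1/2430) = 16651/2430 ≈ 6.8523)
(280 + A)/(-40570 + D(143, g)) = (280 + 16651/2430)/(-40570 + (-109 + 51*143)) = 697051/(2430*(-40570 + (-109 + 7293))) = 697051/(2430*(-40570 + 7184)) = (697051/2430)/(-33386) = (697051/2430)*(-1/33386) = -697051/81127980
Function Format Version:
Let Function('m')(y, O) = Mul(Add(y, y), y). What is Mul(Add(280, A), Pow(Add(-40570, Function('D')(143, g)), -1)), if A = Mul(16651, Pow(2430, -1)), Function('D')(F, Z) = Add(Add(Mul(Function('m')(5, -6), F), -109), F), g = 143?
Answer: Rational(-697051, 81127980) ≈ -0.0085920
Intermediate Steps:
Function('m')(y, O) = Mul(2, Pow(y, 2)) (Function('m')(y, O) = Mul(Mul(2, y), y) = Mul(2, Pow(y, 2)))
Function('D')(F, Z) = Add(-109, Mul(51, F)) (Function('D')(F, Z) = Add(Add(Mul(Mul(2, Pow(5, 2)), F), -109), F) = Add(Add(Mul(Mul(2, 25), F), -109), F) = Add(Add(Mul(50, F), -109), F) = Add(Add(-109, Mul(50, F)), F) = Add(-109, Mul(51, F)))
A = Rational(16651, 2430) (A = Mul(16651, Rational(1, 2430)) = Rational(16651, 2430) ≈ 6.8523)
Mul(Add(280, A), Pow(Add(-40570, Function('D')(143, g)), -1)) = Mul(Add(280, Rational(16651, 2430)), Pow(Add(-40570, Add(-109, Mul(51, 143))), -1)) = Mul(Rational(697051, 2430), Pow(Add(-40570, Add(-109, 7293)), -1)) = Mul(Rational(697051, 2430), Pow(Add(-40570, 7184), -1)) = Mul(Rational(697051, 2430), Pow(-33386, -1)) = Mul(Rational(697051, 2430), Rational(-1, 33386)) = Rational(-697051, 81127980)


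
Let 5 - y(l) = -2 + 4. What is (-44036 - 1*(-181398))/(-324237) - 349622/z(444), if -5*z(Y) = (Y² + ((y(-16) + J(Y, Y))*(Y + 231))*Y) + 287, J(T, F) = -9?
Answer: -786687872344/519031132149 ≈ -1.5157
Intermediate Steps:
y(l) = 3 (y(l) = 5 - (-2 + 4) = 5 - 1*2 = 5 - 2 = 3)
z(Y) = -287/5 - Y²/5 - Y*(-1386 - 6*Y)/5 (z(Y) = -((Y² + ((3 - 9)*(Y + 231))*Y) + 287)/5 = -((Y² + (-6*(231 + Y))*Y) + 287)/5 = -((Y² + (-1386 - 6*Y)*Y) + 287)/5 = -((Y² + Y*(-1386 - 6*Y)) + 287)/5 = -(287 + Y² + Y*(-1386 - 6*Y))/5 = -287/5 - Y²/5 - Y*(-1386 - 6*Y)/5)
(-44036 - 1*(-181398))/(-324237) - 349622/z(444) = (-44036 - 1*(-181398))/(-324237) - 349622/(-287/5 + 444² + (1386/5)*444) = (-44036 + 181398)*(-1/324237) - 349622/(-287/5 + 197136 + 615384/5) = 137362*(-1/324237) - 349622/1600777/5 = -137362/324237 - 349622*5/1600777 = -137362/324237 - 1748110/1600777 = -786687872344/519031132149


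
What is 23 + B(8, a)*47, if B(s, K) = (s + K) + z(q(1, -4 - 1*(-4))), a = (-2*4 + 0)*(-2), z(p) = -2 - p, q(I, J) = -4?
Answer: 1245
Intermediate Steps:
a = 16 (a = (-8 + 0)*(-2) = -8*(-2) = 16)
B(s, K) = 2 + K + s (B(s, K) = (s + K) + (-2 - 1*(-4)) = (K + s) + (-2 + 4) = (K + s) + 2 = 2 + K + s)
23 + B(8, a)*47 = 23 + (2 + 16 + 8)*47 = 23 + 26*47 = 23 + 1222 = 1245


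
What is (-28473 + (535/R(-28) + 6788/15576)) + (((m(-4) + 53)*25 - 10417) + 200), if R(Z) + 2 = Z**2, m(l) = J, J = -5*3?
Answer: -28729741394/761277 ≈ -37739.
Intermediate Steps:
J = -15
m(l) = -15
R(Z) = -2 + Z**2
(-28473 + (535/R(-28) + 6788/15576)) + (((m(-4) + 53)*25 - 10417) + 200) = (-28473 + (535/(-2 + (-28)**2) + 6788/15576)) + (((-15 + 53)*25 - 10417) + 200) = (-28473 + (535/(-2 + 784) + 6788*(1/15576))) + ((38*25 - 10417) + 200) = (-28473 + (535/782 + 1697/3894)) + ((950 - 10417) + 200) = (-28473 + (535*(1/782) + 1697/3894)) + (-9467 + 200) = (-28473 + (535/782 + 1697/3894)) - 9267 = (-28473 + 852586/761277) - 9267 = -21674987435/761277 - 9267 = -28729741394/761277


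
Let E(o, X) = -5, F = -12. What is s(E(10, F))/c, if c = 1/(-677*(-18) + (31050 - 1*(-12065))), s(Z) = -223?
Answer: -12332123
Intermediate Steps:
c = 1/55301 (c = 1/(12186 + (31050 + 12065)) = 1/(12186 + 43115) = 1/55301 ≈ 1.8083e-5)
s(E(10, F))/c = -223/1/55301 = -223*55301 = -12332123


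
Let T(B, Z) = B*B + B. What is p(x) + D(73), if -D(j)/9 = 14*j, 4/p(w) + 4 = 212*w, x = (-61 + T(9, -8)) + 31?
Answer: -29240441/3179 ≈ -9198.0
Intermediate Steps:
T(B, Z) = B + B**2 (T(B, Z) = B**2 + B = B + B**2)
x = 60 (x = (-61 + 9*(1 + 9)) + 31 = (-61 + 9*10) + 31 = (-61 + 90) + 31 = 29 + 31 = 60)
p(w) = 4/(-4 + 212*w)
D(j) = -126*j
p(x) + D(73) = 1/(-1 + 53*60) - 126*73 = 1/(-1 + 3180) - 9198 = 1/3179 - 9198 = -29240441/3179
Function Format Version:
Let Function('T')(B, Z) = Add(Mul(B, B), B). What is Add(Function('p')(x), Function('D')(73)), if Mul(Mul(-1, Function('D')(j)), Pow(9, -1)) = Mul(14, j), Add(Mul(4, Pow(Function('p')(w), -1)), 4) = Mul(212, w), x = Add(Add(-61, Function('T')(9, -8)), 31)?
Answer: Rational(-29240441, 3179) ≈ -9198.0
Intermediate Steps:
Function('T')(B, Z) = Add(B, Pow(B, 2)) (Function('T')(B, Z) = Add(Pow(B, 2), B) = Add(B, Pow(B, 2)))
x = 60 (x = Add(Add(-61, Mul(9, Add(1, 9))), 31) = Add(Add(-61, Mul(9, 10)), 31) = Add(Add(-61, 90), 31) = Add(29, 31) = 60)
Function('p')(w) = Mul(4, Pow(Add(-4, Mul(212, w)), -1))
Function('D')(j) = Mul(-126, j) (Function('D')(j) = Mul(-9, Mul(14, j)) = Mul(-126, j))
Add(Function('p')(x), Function('D')(73)) = Add(Pow(Add(-1, Mul(53, 60)), -1), Mul(-126, 73)) = Add(Pow(Add(-1, 3180), -1), -9198) = Add(Pow(3179, -1), -9198) = Add(Rational(1, 3179), -9198) = Rational(-29240441, 3179)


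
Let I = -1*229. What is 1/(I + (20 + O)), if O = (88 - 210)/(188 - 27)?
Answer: -161/33771 ≈ -0.0047674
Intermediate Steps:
I = -229
O = -122/161 ≈ -0.75776
1/(I + (20 + O)) = 1/(-229 + (20 - 122/161)) = 1/(-229 + 3098/161) = 1/(-33771/161) = -161/33771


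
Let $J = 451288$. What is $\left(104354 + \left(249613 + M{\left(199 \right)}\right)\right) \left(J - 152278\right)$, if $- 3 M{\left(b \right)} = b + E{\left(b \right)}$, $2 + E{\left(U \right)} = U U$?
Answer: $101873006010$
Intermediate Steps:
$E{\left(U \right)} = -2 + U^{2}$ ($E{\left(U \right)} = -2 + U U = -2 + U^{2}$)
$M{\left(b \right)} = \frac{2}{3} - \frac{b}{3} - \frac{b^{2}}{3}$ ($M{\left(b \right)} = - \frac{b + \left(-2 + b^{2}\right)}{3} = - \frac{-2 + b + b^{2}}{3} = \frac{2}{3} - \frac{b}{3} - \frac{b^{2}}{3}$)
$\left(104354 + \left(249613 + M{\left(199 \right)}\right)\right) \left(J - 152278\right) = \left(104354 + \left(249613 - \left(\frac{197}{3} + \frac{39601}{3}\right)\right)\right) \left(451288 - 152278\right) = \left(104354 + \left(249613 - 13266\right)\right) 299010 = \left(104354 + 236347\right) 299010 = 340701 \cdot 299010 = 101873006010$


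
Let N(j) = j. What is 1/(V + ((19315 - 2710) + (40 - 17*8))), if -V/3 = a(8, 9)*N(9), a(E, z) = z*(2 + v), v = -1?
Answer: 1/16266 ≈ 6.1478e-5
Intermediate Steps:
a(E, z) = z (a(E, z) = z*(2 - 1) = z*1 = z)
V = -243 (V = -27*9 = -3*81 = -243)
1/(V + ((19315 - 2710) + (40 - 17*8))) = 1/(-243 + ((19315 - 2710) + (40 - 17*8))) = 1/(-243 + (16605 + (40 - 136))) = 1/(-243 + (16605 - 96)) = 1/(-243 + 16509) = 1/16266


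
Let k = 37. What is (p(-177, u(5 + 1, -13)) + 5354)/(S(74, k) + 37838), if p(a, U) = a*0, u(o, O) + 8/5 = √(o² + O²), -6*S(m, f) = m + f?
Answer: 10708/75639 ≈ 0.14157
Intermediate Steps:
S(m, f) = -f/6 - m/6 (S(m, f) = -(m + f)/6 = -(f + m)/6 = -f/6 - m/6)
u(o, O) = -8/5 + √(O² + o²) (u(o, O) = -8/5 + √(o² + O²) = -8/5 + √(O² + o²))
p(a, U) = 0
(p(-177, u(5 + 1, -13)) + 5354)/(S(74, k) + 37838) = (0 + 5354)/((-⅙*37 - ⅙*74) + 37838) = 5354/((-37/6 - 37/3) + 37838) = 5354/(-37/2 + 37838) = 5354/(75639/2) = 5354*(2/75639) = 10708/75639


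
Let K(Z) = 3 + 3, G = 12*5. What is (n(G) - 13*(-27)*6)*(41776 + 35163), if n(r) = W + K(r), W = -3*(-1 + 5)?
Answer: 161571900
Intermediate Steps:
G = 60
W = -12 (W = -3*4 = -12)
K(Z) = 6
n(r) = -6 (n(r) = -12 + 6 = -6)
(n(G) - 13*(-27)*6)*(41776 + 35163) = (-6 - 13*(-27)*6)*(41776 + 35163) = (-6 + 351*6)*76939 = (-6 + 2106)*76939 = 2100*76939 = 161571900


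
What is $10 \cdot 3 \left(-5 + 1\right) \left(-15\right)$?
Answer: $1800$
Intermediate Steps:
$10 \cdot 3 \left(-5 + 1\right) \left(-15\right) = 10 \cdot 3 \left(-4\right) \left(-15\right) = 10 \left(-12\right) \left(-15\right) = \left(-120\right) \left(-15\right) = 1800$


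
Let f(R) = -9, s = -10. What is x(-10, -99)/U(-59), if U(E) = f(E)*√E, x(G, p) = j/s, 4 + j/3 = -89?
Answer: 31*I*√59/590 ≈ 0.40359*I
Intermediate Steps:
j = -279 (j = -12 + 3*(-89) = -12 - 267 = -279)
x(G, p) = 279/10 (x(G, p) = -279/(-10) = -279*(-⅒) = 279/10)
U(E) = -9*√E
x(-10, -99)/U(-59) = 279/(10*((-9*I*√59))) = 279*(I*√59/531)/10 = 31*I*√59/590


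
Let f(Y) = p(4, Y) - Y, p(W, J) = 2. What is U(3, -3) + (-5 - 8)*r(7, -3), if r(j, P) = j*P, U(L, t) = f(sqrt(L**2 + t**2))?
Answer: 275 - 3*sqrt(2) ≈ 270.76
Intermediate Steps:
f(Y) = 2 - Y
U(L, t) = 2 - sqrt(L**2 + t**2)
r(j, P) = P*j
U(3, -3) + (-5 - 8)*r(7, -3) = (2 - sqrt(3**2 + (-3)**2)) + (-5 - 8)*(-3*7) = (2 - sqrt(9 + 9)) - 13*(-21) = (2 - sqrt(18)) + 273 = (2 - 3*sqrt(2)) + 273 = 275 - 3*sqrt(2)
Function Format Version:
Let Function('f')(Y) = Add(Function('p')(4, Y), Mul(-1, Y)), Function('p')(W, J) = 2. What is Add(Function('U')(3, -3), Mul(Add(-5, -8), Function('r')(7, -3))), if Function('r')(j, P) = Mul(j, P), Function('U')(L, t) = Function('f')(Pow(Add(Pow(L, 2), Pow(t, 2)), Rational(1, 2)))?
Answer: Add(275, Mul(-3, Pow(2, Rational(1, 2)))) ≈ 270.76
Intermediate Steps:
Function('f')(Y) = Add(2, Mul(-1, Y))
Function('U')(L, t) = Add(2, Mul(-1, Pow(Add(Pow(L, 2), Pow(t, 2)), Rational(1, 2))))
Function('r')(j, P) = Mul(P, j)
Add(Function('U')(3, -3), Mul(Add(-5, -8), Function('r')(7, -3))) = Add(Add(2, Mul(-1, Pow(Add(Pow(3, 2), Pow(-3, 2)), Rational(1, 2)))), Mul(Add(-5, -8), Mul(-3, 7))) = Add(Add(2, Mul(-1, Pow(Add(9, 9), Rational(1, 2)))), Mul(-13, -21)) = Add(Add(2, Mul(-1, Pow(18, Rational(1, 2)))), 273) = Add(Add(2, Mul(-1, Mul(3, Pow(2, Rational(1, 2))))), 273) = Add(Add(2, Mul(-3, Pow(2, Rational(1, 2)))), 273) = Add(275, Mul(-3, Pow(2, Rational(1, 2))))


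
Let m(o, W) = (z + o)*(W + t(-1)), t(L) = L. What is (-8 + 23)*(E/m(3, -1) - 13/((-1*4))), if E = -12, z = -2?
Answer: 555/4 ≈ 138.75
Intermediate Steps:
m(o, W) = (-1 + W)*(-2 + o) (m(o, W) = (-2 + o)*(W - 1) = (-2 + o)*(-1 + W) = (-1 + W)*(-2 + o))
(-8 + 23)*(E/m(3, -1) - 13/((-1*4))) = (-8 + 23)*(-12/(2 - 1*3 - 2*(-1) - 1*3) - 13/((-1*4))) = 15*(-12/(2 - 3 + 2 - 3) - 13/(-4)) = 15*(-12/(-2) - 13*(-¼)) = 15*(-12*(-½) + 13/4) = 15*(6 + 13/4) = 15*(37/4) = 555/4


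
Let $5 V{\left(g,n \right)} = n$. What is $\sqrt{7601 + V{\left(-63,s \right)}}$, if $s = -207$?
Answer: $\frac{\sqrt{188990}}{5} \approx 86.946$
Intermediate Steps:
$V{\left(g,n \right)} = \frac{n}{5}$
$\sqrt{7601 + V{\left(-63,s \right)}} = \sqrt{7601 + \frac{1}{5} \left(-207\right)} = \sqrt{7601 - \frac{207}{5}} = \sqrt{\frac{37798}{5}} = \frac{\sqrt{188990}}{5}$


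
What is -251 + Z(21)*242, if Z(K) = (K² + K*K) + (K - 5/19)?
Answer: 4146015/19 ≈ 2.1821e+5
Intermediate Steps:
Z(K) = -5/19 + K + 2*K² (Z(K) = (K² + K²) + (K - 5*1/19) = 2*K² + (K - 5/19) = 2*K² + (-5/19 + K) = -5/19 + K + 2*K²)
-251 + Z(21)*242 = -251 + (-5/19 + 21 + 2*21²)*242 = -251 + (-5/19 + 21 + 2*441)*242 = -251 + (-5/19 + 21 + 882)*242 = -251 + (17152/19)*242 = -251 + 4150784/19 = 4146015/19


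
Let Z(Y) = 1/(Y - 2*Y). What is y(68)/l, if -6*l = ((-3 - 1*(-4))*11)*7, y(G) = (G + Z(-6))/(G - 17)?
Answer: -409/3927 ≈ -0.10415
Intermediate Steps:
Z(Y) = -1/Y (Z(Y) = 1/(-Y) = -1/Y)
y(G) = (⅙ + G)/(-17 + G) (y(G) = (G - 1/(-6))/(G - 17) = (G - 1*(-⅙))/(-17 + G) = (G + ⅙)/(-17 + G) = (⅙ + G)/(-17 + G))
l = -77/6 (l = -(-3 - 1*(-4))*11*7/6 = -(-3 + 4)*11*7/6 = -1*11*7/6 = -11*7/6 = -⅙*77 = -77/6 ≈ -12.833)
y(68)/l = ((⅙ + 68)/(-17 + 68))/(-77/6) = ((409/6)/51)*(-6/77) = ((1/51)*(409/6))*(-6/77) = (409/306)*(-6/77) = -409/3927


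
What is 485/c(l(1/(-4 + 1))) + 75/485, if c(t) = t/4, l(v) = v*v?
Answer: 1693635/97 ≈ 17460.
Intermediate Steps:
l(v) = v²
c(t) = t/4 (c(t) = t*(¼) = t/4)
485/c(l(1/(-4 + 1))) + 75/485 = 485/(((1/(-4 + 1))²/4)) + 75/485 = 485/(((1/(-3))²/4)) + 75*(1/485) = 485/(((-⅓)²/4)) + 15/97 = 485/(((¼)*(⅑))) + 15/97 = 485/(1/36) + 15/97 = 485*36 + 15/97 = 17460 + 15/97 = 1693635/97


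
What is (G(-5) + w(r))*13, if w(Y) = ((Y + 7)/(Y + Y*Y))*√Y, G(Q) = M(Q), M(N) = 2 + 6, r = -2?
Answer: 104 + 65*I*√2/2 ≈ 104.0 + 45.962*I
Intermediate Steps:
M(N) = 8
G(Q) = 8
w(Y) = √Y*(7 + Y)/(Y + Y²) (w(Y) = ((7 + Y)/(Y + Y²))*√Y = √Y*(7 + Y)/(Y + Y²))
(G(-5) + w(r))*13 = (8 + (7 - 2)/(√(-2)*(1 - 2)))*13 = (8 - I*√2/2*5/(-1))*13 = (8 - I*√2/2*(-1)*5)*13 = (8 + 5*I*√2/2)*13 = 104 + 65*I*√2/2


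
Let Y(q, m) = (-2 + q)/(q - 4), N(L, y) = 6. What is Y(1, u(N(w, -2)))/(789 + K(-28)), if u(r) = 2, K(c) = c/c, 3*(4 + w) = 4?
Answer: 1/2370 ≈ 0.00042194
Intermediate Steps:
w = -8/3 (w = -4 + (⅓)*4 = -4 + 4/3 = -8/3 ≈ -2.6667)
K(c) = 1
Y(q, m) = (-2 + q)/(-4 + q)
Y(1, u(N(w, -2)))/(789 + K(-28)) = ((-2 + 1)/(-4 + 1))/(789 + 1) = (-1/(-3))/790 = -⅓*(-1)*(1/790) = (⅓)*(1/790) = 1/2370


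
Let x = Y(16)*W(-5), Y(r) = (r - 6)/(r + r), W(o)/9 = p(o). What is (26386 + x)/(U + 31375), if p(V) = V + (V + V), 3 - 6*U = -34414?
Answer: 1264503/1781336 ≈ 0.70986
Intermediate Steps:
U = 34417/6 (U = ½ - ⅙*(-34414) = ½ + 17207/3 = 34417/6 ≈ 5736.2)
p(V) = 3*V (p(V) = V + 2*V = 3*V)
W(o) = 27*o (W(o) = 9*(3*o) = 27*o)
Y(r) = (-6 + r)/(2*r) (Y(r) = (-6 + r)/((2*r)) = (-6 + r)*(1/(2*r)) = (-6 + r)/(2*r))
x = -675/16 (x = ((½)*(-6 + 16)/16)*(27*(-5)) = ((½)*(1/16)*10)*(-135) = (5/16)*(-135) = -675/16 ≈ -42.188)
(26386 + x)/(U + 31375) = (26386 - 675/16)/(34417/6 + 31375) = 421501/(16*(222667/6)) = (421501/16)*(6/222667) = 1264503/1781336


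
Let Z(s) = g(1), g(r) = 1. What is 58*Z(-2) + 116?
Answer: 174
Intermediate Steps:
Z(s) = 1
58*Z(-2) + 116 = 58*1 + 116 = 58 + 116 = 174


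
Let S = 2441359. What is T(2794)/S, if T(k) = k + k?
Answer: 5588/2441359 ≈ 0.0022889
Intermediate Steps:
T(k) = 2*k
T(2794)/S = (2*2794)/2441359 = 5588*(1/2441359) = 5588/2441359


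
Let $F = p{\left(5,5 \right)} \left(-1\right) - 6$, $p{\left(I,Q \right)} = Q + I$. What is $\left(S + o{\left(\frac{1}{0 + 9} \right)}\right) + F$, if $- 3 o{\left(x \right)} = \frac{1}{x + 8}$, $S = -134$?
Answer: $- \frac{10953}{73} \approx -150.04$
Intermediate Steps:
$p{\left(I,Q \right)} = I + Q$
$o{\left(x \right)} = - \frac{1}{3 \left(8 + x\right)}$ ($o{\left(x \right)} = - \frac{1}{3 \left(x + 8\right)} = - \frac{1}{3 \left(8 + x\right)}$)
$F = -16$ ($F = \left(5 + 5\right) \left(-1\right) - 6 = 10 \left(-1\right) - 6 = -10 - 6 = -16$)
$\left(S + o{\left(\frac{1}{0 + 9} \right)}\right) + F = \left(-134 - \frac{1}{24 + \frac{3}{0 + 9}}\right) - 16 = \left(-134 - \frac{1}{24 + \frac{3}{9}}\right) - 16 = \left(-134 - \frac{1}{24 + 3 \cdot \frac{1}{9}}\right) - 16 = \left(-134 - \frac{1}{24 + \frac{1}{3}}\right) - 16 = \left(-134 - \frac{1}{\frac{73}{3}}\right) - 16 = \left(-134 - \frac{3}{73}\right) - 16 = - \frac{9785}{73} - 16 = - \frac{10953}{73}$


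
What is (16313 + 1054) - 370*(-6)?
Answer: 19587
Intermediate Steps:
(16313 + 1054) - 370*(-6) = 17367 + 2220 = 19587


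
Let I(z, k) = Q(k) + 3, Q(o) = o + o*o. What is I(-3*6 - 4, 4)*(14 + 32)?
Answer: 1058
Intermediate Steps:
Q(o) = o + o²
I(z, k) = 3 + k*(1 + k) (I(z, k) = k*(1 + k) + 3 = 3 + k*(1 + k))
I(-3*6 - 4, 4)*(14 + 32) = (3 + 4*(1 + 4))*(14 + 32) = (3 + 4*5)*46 = (3 + 20)*46 = 23*46 = 1058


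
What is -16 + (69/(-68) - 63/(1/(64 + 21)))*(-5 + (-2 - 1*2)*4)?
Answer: 7647301/68 ≈ 1.1246e+5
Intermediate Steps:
-16 + (69/(-68) - 63/(1/(64 + 21)))*(-5 + (-2 - 1*2)*4) = -16 + (69*(-1/68) - 63/(1/85))*(-5 + (-2 - 2)*4) = -16 + (-69/68 - 63/1/85)*(-5 - 4*4) = -16 + (-69/68 - 63*85)*(-5 - 16) = -16 + (-69/68 - 5355)*(-21) = -16 - 364209/68*(-21) = -16 + 7648389/68 = 7647301/68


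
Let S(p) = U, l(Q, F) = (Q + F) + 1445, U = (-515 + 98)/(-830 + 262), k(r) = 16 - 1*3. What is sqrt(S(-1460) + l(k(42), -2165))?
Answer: I*sqrt(56964578)/284 ≈ 26.576*I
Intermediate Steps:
k(r) = 13 (k(r) = 16 - 3 = 13)
U = 417/568 (U = -417/(-568) = -417*(-1/568) = 417/568 ≈ 0.73415)
l(Q, F) = 1445 + F + Q (l(Q, F) = (F + Q) + 1445 = 1445 + F + Q)
S(p) = 417/568
sqrt(S(-1460) + l(k(42), -2165)) = sqrt(417/568 + (1445 - 2165 + 13)) = sqrt(417/568 - 707) = sqrt(-401159/568) = I*sqrt(56964578)/284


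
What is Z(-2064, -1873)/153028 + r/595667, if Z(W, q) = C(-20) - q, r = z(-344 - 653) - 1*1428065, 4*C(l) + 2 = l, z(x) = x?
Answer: -435148183227/182307459352 ≈ -2.3869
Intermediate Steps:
C(l) = -1/2 + l/4
r = -1429062 (r = (-344 - 653) - 1*1428065 = -997 - 1428065 = -1429062)
Z(W, q) = -11/2 - q (Z(W, q) = (-1/2 + (1/4)*(-20)) - q = (-1/2 - 5) - q = -11/2 - q)
Z(-2064, -1873)/153028 + r/595667 = (-11/2 - 1*(-1873))/153028 - 1429062/595667 = (-11/2 + 1873)*(1/153028) - 1429062*1/595667 = (3735/2)*(1/153028) - 1429062/595667 = 3735/306056 - 1429062/595667 = -435148183227/182307459352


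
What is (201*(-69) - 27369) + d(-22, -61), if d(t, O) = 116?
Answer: -41122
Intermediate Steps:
(201*(-69) - 27369) + d(-22, -61) = (201*(-69) - 27369) + 116 = (-13869 - 27369) + 116 = -41238 + 116 = -41122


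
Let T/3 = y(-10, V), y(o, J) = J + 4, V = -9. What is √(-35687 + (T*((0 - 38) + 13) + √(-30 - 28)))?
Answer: √(-35312 + I*√58) ≈ 0.02 + 187.91*I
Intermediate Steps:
y(o, J) = 4 + J
T = -15 (T = 3*(4 - 9) = 3*(-5) = -15)
√(-35687 + (T*((0 - 38) + 13) + √(-30 - 28))) = √(-35687 + (-15*((0 - 38) + 13) + √(-30 - 28))) = √(-35687 + (-15*(-38 + 13) + √(-58))) = √(-35687 + (-15*(-25) + I*√58)) = √(-35687 + (375 + I*√58)) = √(-35312 + I*√58)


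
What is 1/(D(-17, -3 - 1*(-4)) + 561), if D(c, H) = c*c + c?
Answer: 1/833 ≈ 0.0012005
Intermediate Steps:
D(c, H) = c + c**2 (D(c, H) = c**2 + c = c + c**2)
1/(D(-17, -3 - 1*(-4)) + 561) = 1/(-17*(1 - 17) + 561) = 1/(-17*(-16) + 561) = 1/(272 + 561) = 1/833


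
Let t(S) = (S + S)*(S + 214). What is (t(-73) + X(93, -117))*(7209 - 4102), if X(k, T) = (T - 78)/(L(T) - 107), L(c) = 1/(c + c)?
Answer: -1601370244968/25039 ≈ -6.3955e+7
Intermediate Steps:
L(c) = 1/(2*c)
t(S) = 2*S*(214 + S) (t(S) = (2*S)*(214 + S) = 2*S*(214 + S))
X(k, T) = (-78 + T)/(-107 + 1/(2*T)) (X(k, T) = (T - 78)/(1/(2*T) - 107) = (-78 + T)/(-107 + 1/(2*T)))
(t(-73) + X(93, -117))*(7209 - 4102) = (2*(-73)*(214 - 73) + 2*(-117)*(78 - 1*(-117))/(-1 + 214*(-117)))*(7209 - 4102) = (2*(-73)*141 + 2*(-117)*(78 + 117)/(-1 - 25038))*3107 = (-20586 + 2*(-117)*195/(-25039))*3107 = (-20586 + 2*(-117)*(-1/25039)*195)*3107 = (-20586 + 45630/25039)*3107 = -515407224/25039*3107 = -1601370244968/25039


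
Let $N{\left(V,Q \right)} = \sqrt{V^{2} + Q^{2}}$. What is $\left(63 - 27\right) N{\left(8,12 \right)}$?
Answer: $144 \sqrt{13} \approx 519.2$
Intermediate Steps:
$N{\left(V,Q \right)} = \sqrt{Q^{2} + V^{2}}$
$\left(63 - 27\right) N{\left(8,12 \right)} = \left(63 - 27\right) \sqrt{12^{2} + 8^{2}} = 36 \sqrt{144 + 64} = 36 \sqrt{208} = 36 \cdot 4 \sqrt{13} = 144 \sqrt{13}$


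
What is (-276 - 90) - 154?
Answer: -520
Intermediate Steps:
(-276 - 90) - 154 = -366 - 154 = -520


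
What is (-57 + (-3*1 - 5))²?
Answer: 4225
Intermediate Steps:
(-57 + (-3*1 - 5))² = (-57 + (-3 - 5))² = (-57 - 8)² = (-65)² = 4225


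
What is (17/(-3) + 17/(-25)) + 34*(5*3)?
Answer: 37774/75 ≈ 503.65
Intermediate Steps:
(17/(-3) + 17/(-25)) + 34*(5*3) = (17*(-⅓) + 17*(-1/25)) + 34*15 = (-17/3 - 17/25) + 510 = -476/75 + 510 = 37774/75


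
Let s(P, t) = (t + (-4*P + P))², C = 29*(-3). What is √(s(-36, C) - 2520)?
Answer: 3*I*√231 ≈ 45.596*I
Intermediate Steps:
C = -87
s(P, t) = (t - 3*P)²
√(s(-36, C) - 2520) = √((-1*(-87) + 3*(-36))² - 2520) = √((87 - 108)² - 2520) = √((-21)² - 2520) = √(441 - 2520) = √(-2079) = 3*I*√231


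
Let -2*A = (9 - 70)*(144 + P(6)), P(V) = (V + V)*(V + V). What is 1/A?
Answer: 1/8784 ≈ 0.00011384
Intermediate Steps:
P(V) = 4*V² (P(V) = (2*V)*(2*V) = 4*V²)
A = 8784 (A = -(9 - 70)*(144 + 4*6²)/2 = -(-61)*(144 + 4*36)/2 = -(-61)*(144 + 144)/2 = -(-61)*288/2 = -½*(-17568) = 8784)
1/A = 1/8784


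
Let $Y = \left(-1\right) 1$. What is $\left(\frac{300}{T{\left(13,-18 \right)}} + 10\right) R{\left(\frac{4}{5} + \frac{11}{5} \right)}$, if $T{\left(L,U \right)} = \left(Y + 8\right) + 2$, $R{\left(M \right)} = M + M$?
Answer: $260$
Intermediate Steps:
$Y = -1$
$R{\left(M \right)} = 2 M$
$T{\left(L,U \right)} = 9$ ($T{\left(L,U \right)} = \left(-1 + 8\right) + 2 = 7 + 2 = 9$)
$\left(\frac{300}{T{\left(13,-18 \right)}} + 10\right) R{\left(\frac{4}{5} + \frac{11}{5} \right)} = \left(\frac{300}{9} + 10\right) 2 \left(\frac{4}{5} + \frac{11}{5}\right) = \left(300 \cdot \frac{1}{9} + 10\right) 2 \left(4 \cdot \frac{1}{5} + 11 \cdot \frac{1}{5}\right) = \left(\frac{100}{3} + 10\right) 2 \left(\frac{4}{5} + \frac{11}{5}\right) = \frac{130 \cdot 2 \cdot 3}{3} = \frac{130}{3} \cdot 6 = 260$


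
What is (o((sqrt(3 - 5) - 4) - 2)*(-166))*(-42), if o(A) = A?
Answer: -41832 + 6972*I*sqrt(2) ≈ -41832.0 + 9859.9*I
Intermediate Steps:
(o((sqrt(3 - 5) - 4) - 2)*(-166))*(-42) = (((sqrt(3 - 5) - 4) - 2)*(-166))*(-42) = (((sqrt(-2) - 4) - 2)*(-166))*(-42) = (((I*sqrt(2) - 4) - 2)*(-166))*(-42) = (((-4 + I*sqrt(2)) - 2)*(-166))*(-42) = ((-6 + I*sqrt(2))*(-166))*(-42) = (996 - 166*I*sqrt(2))*(-42) = -41832 + 6972*I*sqrt(2)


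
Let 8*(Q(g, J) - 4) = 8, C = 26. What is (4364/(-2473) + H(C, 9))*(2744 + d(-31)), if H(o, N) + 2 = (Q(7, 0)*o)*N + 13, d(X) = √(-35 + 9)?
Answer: 8002187256/2473 + 2916249*I*√26/2473 ≈ 3.2358e+6 + 6012.9*I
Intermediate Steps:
d(X) = I*√26 (d(X) = √(-26) = I*√26)
Q(g, J) = 5 (Q(g, J) = 4 + (⅛)*8 = 4 + 1 = 5)
H(o, N) = 11 + 5*N*o (H(o, N) = -2 + ((5*o)*N + 13) = -2 + (5*N*o + 13) = -2 + (13 + 5*N*o) = 11 + 5*N*o)
(4364/(-2473) + H(C, 9))*(2744 + d(-31)) = (4364/(-2473) + (11 + 5*9*26))*(2744 + I*√26) = (4364*(-1/2473) + (11 + 1170))*(2744 + I*√26) = (-4364/2473 + 1181)*(2744 + I*√26) = 2916249*(2744 + I*√26)/2473 = 8002187256/2473 + 2916249*I*√26/2473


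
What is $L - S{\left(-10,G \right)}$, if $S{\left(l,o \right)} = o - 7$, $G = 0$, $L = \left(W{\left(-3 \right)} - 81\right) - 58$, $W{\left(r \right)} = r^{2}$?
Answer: $-123$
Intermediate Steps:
$L = -130$ ($L = \left(\left(-3\right)^{2} - 81\right) - 58 = \left(9 - 81\right) - 58 = -72 - 58 = -130$)
$S{\left(l,o \right)} = -7 + o$
$L - S{\left(-10,G \right)} = -130 - \left(-7 + 0\right) = -130 - -7 = -130 + 7 = -123$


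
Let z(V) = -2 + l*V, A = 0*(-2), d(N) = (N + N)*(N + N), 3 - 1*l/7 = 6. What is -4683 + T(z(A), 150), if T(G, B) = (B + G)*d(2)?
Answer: -2315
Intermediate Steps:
l = -21 (l = 21 - 7*6 = 21 - 42 = -21)
d(N) = 4*N² (d(N) = (2*N)*(2*N) = 4*N²)
A = 0
z(V) = -2 - 21*V
T(G, B) = 16*B + 16*G (T(G, B) = (B + G)*(4*2²) = (B + G)*(4*4) = (B + G)*16 = 16*B + 16*G)
-4683 + T(z(A), 150) = -4683 + (16*150 + 16*(-2 - 21*0)) = -4683 + (2400 + 16*(-2 + 0)) = -4683 + (2400 + 16*(-2)) = -4683 + (2400 - 32) = -4683 + 2368 = -2315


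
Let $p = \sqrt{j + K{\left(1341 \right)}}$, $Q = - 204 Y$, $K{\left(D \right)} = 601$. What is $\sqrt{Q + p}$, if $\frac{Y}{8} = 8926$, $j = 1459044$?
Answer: $\sqrt{-14567232 + \sqrt{1459645}} \approx 3816.5 i$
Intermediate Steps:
$Y = 71408$ ($Y = 8 \cdot 8926 = 71408$)
$Q = -14567232$ ($Q = \left(-204\right) 71408 = -14567232$)
$p = \sqrt{1459645}$ ($p = \sqrt{1459044 + 601} = \sqrt{1459645} \approx 1208.2$)
$\sqrt{Q + p} = \sqrt{-14567232 + \sqrt{1459645}}$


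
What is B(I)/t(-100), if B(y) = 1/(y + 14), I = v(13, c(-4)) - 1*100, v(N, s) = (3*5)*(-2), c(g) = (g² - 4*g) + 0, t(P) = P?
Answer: 1/11600 ≈ 8.6207e-5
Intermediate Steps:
c(g) = g² - 4*g
v(N, s) = -30 (v(N, s) = 15*(-2) = -30)
I = -130 (I = -30 - 1*100 = -30 - 100 = -130)
B(y) = 1/(14 + y)
B(I)/t(-100) = 1/((14 - 130)*(-100)) = -1/100/(-116) = -1/116*(-1/100) = 1/11600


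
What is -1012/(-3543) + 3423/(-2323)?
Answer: -9776813/8230389 ≈ -1.1879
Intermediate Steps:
-1012/(-3543) + 3423/(-2323) = -1012*(-1/3543) + 3423*(-1/2323) = 1012/3543 - 3423/2323 = -9776813/8230389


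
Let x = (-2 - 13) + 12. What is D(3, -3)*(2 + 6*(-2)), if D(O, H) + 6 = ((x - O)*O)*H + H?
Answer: -450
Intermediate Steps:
x = -3 (x = -15 + 12 = -3)
D(O, H) = -6 + H + H*O*(-3 - O) (D(O, H) = -6 + (((-3 - O)*O)*H + H) = -6 + ((O*(-3 - O))*H + H) = -6 + (H*O*(-3 - O) + H) = -6 + (H + H*O*(-3 - O)) = -6 + H + H*O*(-3 - O))
D(3, -3)*(2 + 6*(-2)) = (-6 - 3 - 1*(-3)*3**2 - 3*(-3)*3)*(2 + 6*(-2)) = (-6 - 3 - 1*(-3)*9 + 27)*(2 - 12) = (-6 - 3 + 27 + 27)*(-10) = 45*(-10) = -450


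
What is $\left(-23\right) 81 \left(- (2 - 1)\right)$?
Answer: $1863$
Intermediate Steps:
$\left(-23\right) 81 \left(- (2 - 1)\right) = - 1863 \left(\left(-1\right) 1\right) = \left(-1863\right) \left(-1\right) = 1863$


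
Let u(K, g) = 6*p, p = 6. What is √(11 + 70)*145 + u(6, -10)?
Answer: 1341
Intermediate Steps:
u(K, g) = 36 (u(K, g) = 6*6 = 36)
√(11 + 70)*145 + u(6, -10) = √(11 + 70)*145 + 36 = √81*145 + 36 = 9*145 + 36 = 1305 + 36 = 1341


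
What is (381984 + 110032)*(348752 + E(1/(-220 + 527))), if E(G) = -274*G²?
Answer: 16172333183639584/94249 ≈ 1.7159e+11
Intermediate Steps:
(381984 + 110032)*(348752 + E(1/(-220 + 527))) = (381984 + 110032)*(348752 - 274/(-220 + 527)²) = 492016*(348752 - 274*(1/307)²) = 492016*(348752 - 274*1/94249) = 492016*(348752 - 274/94249) = 492016*(32869526974/94249) = 16172333183639584/94249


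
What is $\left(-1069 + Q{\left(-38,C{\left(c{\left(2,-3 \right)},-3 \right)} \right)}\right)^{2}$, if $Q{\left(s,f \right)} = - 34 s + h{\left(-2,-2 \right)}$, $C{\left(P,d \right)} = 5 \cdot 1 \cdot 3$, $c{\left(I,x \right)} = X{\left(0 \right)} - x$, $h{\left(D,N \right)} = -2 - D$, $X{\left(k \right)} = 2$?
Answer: $49729$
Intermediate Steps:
$c{\left(I,x \right)} = 2 - x$
$C{\left(P,d \right)} = 15$ ($C{\left(P,d \right)} = 5 \cdot 3 = 15$)
$Q{\left(s,f \right)} = - 34 s$ ($Q{\left(s,f \right)} = - 34 s - 0 = - 34 s + \left(-2 + 2\right) = - 34 s + 0 = - 34 s$)
$\left(-1069 + Q{\left(-38,C{\left(c{\left(2,-3 \right)},-3 \right)} \right)}\right)^{2} = \left(-1069 - -1292\right)^{2} = \left(-1069 + 1292\right)^{2} = 223^{2} = 49729$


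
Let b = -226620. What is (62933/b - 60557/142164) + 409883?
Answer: 91703210038202/223730595 ≈ 4.0988e+5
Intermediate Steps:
(62933/b - 60557/142164) + 409883 = (62933/(-226620) - 60557/142164) + 409883 = (62933*(-1/226620) - 60557*1/142164) + 409883 = (-62933/226620 - 60557/142164) + 409883 = -157432183/223730595 + 409883 = 91703210038202/223730595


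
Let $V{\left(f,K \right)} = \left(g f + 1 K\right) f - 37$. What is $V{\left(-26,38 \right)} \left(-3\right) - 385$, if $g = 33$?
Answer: $-64234$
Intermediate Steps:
$V{\left(f,K \right)} = -37 + f \left(K + 33 f\right)$ ($V{\left(f,K \right)} = \left(33 f + 1 K\right) f - 37 = \left(33 f + K\right) f - 37 = \left(K + 33 f\right) f - 37 = f \left(K + 33 f\right) - 37 = -37 + f \left(K + 33 f\right)$)
$V{\left(-26,38 \right)} \left(-3\right) - 385 = \left(-37 + 33 \left(-26\right)^{2} + 38 \left(-26\right)\right) \left(-3\right) - 385 = \left(-37 + 33 \cdot 676 - 988\right) \left(-3\right) - 385 = \left(-37 + 22308 - 988\right) \left(-3\right) - 385 = 21283 \left(-3\right) - 385 = -63849 - 385 = -64234$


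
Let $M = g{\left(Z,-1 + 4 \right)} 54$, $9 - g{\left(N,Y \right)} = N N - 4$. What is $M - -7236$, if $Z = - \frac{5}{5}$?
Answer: $7884$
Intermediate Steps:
$Z = -1$ ($Z = \left(-5\right) \frac{1}{5} = -1$)
$g{\left(N,Y \right)} = 13 - N^{2}$ ($g{\left(N,Y \right)} = 9 - \left(N N - 4\right) = 9 - \left(N^{2} - 4\right) = 9 - \left(-4 + N^{2}\right) = 13 - N^{2}$)
$M = 648$ ($M = \left(13 - \left(-1\right)^{2}\right) 54 = \left(13 - 1\right) 54 = 12 \cdot 54 = 648$)
$M - -7236 = 648 - -7236 = 648 + 7236 = 7884$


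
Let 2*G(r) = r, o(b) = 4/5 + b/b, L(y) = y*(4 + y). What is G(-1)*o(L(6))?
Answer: -9/10 ≈ -0.90000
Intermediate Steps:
o(b) = 9/5 (o(b) = 4*(⅕) + 1 = ⅘ + 1 = 9/5)
G(r) = r/2
G(-1)*o(L(6)) = ((½)*(-1))*(9/5) = -½*9/5 = -9/10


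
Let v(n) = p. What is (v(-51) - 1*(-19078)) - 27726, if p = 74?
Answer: -8574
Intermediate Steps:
v(n) = 74
(v(-51) - 1*(-19078)) - 27726 = (74 - 1*(-19078)) - 27726 = (74 + 19078) - 27726 = 19152 - 27726 = -8574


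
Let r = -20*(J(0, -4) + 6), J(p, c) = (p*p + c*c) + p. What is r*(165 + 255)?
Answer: -184800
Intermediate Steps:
J(p, c) = p + c² + p² (J(p, c) = (p² + c²) + p = (c² + p²) + p = p + c² + p²)
r = -440 (r = -20*((0 + (-4)² + 0²) + 6) = -20*((0 + 16 + 0) + 6) = -20*(16 + 6) = -20*22 = -440)
r*(165 + 255) = -440*(165 + 255) = -440*420 = -184800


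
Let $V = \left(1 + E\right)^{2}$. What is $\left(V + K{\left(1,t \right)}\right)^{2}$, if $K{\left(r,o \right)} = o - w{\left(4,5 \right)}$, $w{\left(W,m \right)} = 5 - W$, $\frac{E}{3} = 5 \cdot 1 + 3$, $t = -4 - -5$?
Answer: $390625$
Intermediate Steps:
$t = 1$ ($t = -4 + 5 = 1$)
$E = 24$ ($E = 3 \left(5 \cdot 1 + 3\right) = 3 \left(5 + 3\right) = 3 \cdot 8 = 24$)
$K{\left(r,o \right)} = -1 + o$ ($K{\left(r,o \right)} = o - \left(5 - 4\right) = o - 1 = -1 + o$)
$V = 625$ ($V = \left(1 + 24\right)^{2} = 25^{2} = 625$)
$\left(V + K{\left(1,t \right)}\right)^{2} = \left(625 + \left(-1 + 1\right)\right)^{2} = \left(625 + 0\right)^{2} = 625^{2} = 390625$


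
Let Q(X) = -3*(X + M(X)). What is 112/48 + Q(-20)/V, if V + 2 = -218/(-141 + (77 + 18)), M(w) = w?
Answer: 323/7 ≈ 46.143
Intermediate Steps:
Q(X) = -6*X (Q(X) = -3*(X + X) = -6*X)
V = 63/23 (V = -2 - 218/(-141 + (77 + 18)) = -2 - 218/(-141 + 95) = -2 - 218/(-46) = -2 - 218*(-1/46) = -2 + 109/23 = 63/23 ≈ 2.7391)
112/48 + Q(-20)/V = 112/48 + (-6*(-20))/(63/23) = 112*(1/48) + 120*(23/63) = 7/3 + 920/21 = 323/7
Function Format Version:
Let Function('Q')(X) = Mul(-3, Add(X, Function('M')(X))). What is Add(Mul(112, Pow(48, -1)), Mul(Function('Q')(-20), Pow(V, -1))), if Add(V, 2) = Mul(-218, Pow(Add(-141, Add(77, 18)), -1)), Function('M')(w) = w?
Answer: Rational(323, 7) ≈ 46.143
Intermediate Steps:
Function('Q')(X) = Mul(-6, X) (Function('Q')(X) = Mul(-3, Add(X, X)) = Mul(-3, Mul(2, X)) = Mul(-6, X))
V = Rational(63, 23) (V = Add(-2, Mul(-218, Pow(Add(-141, Add(77, 18)), -1))) = Add(-2, Mul(-218, Pow(Add(-141, 95), -1))) = Add(-2, Mul(-218, Pow(-46, -1))) = Add(-2, Mul(-218, Rational(-1, 46))) = Add(-2, Rational(109, 23)) = Rational(63, 23) ≈ 2.7391)
Add(Mul(112, Pow(48, -1)), Mul(Function('Q')(-20), Pow(V, -1))) = Add(Mul(112, Pow(48, -1)), Mul(Mul(-6, -20), Pow(Rational(63, 23), -1))) = Add(Mul(112, Rational(1, 48)), Mul(120, Rational(23, 63))) = Add(Rational(7, 3), Rational(920, 21)) = Rational(323, 7)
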